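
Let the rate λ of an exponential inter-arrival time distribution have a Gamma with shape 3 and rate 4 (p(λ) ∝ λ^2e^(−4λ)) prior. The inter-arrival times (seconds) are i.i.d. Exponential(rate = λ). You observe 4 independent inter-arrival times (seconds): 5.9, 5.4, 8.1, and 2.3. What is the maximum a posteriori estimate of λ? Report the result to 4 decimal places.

The Exponential(rate=λ) likelihood is ∝ λ^n e^(−λΣtᵢ). Here n = 4 and Σtᵢ = 5.9 + 5.4 + 8.1 + 2.3 = 21.7.
Posterior ∝ λ^2e^(−4λ) · λ^4e^(−21.7λ) = λ^6e^(−25.7λ), i.e. Gamma(7, 25.7).
Mode = (a−1)/b = 6/25.7 ≈ 0.2335.

λ̂_MAP = 0.2335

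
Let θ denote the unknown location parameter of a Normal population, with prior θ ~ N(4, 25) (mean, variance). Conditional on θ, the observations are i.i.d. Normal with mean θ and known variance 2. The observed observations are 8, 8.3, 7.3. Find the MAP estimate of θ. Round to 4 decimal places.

θ̂_MAP = 7.7662

n = 3; x̄ = (8 + 8.3 + 7.3)/3 = 23.6/3 = 118/15 ≈ 7.8667.
For a Normal prior and Normal likelihood with known variance, the posterior is Normal; its mode equals its mean, the precision-weighted average.
Prior precision 1/σ₀² = 1/25 = 0.04; data precision n/σ² = 3/2 = 1.5.
θ̂ = (0.04·4 + 1.5·(118/15)) / (0.04 + 1.5) = 11.96/1.54 = 598/77 ≈ 7.7662.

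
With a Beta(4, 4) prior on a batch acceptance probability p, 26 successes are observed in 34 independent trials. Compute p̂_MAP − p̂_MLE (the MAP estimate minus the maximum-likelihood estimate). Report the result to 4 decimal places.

MAP − MLE = -0.0397

Posterior is Beta(30, 12); MAP = (30−1)/(42−2) = 29/40 ≈ 0.72500.
MLE ignores the prior: p̂_MLE = k/n = 26/34 ≈ 0.76471.
Difference = 29/40 − 26/34 = -27/680 ≈ -0.0397.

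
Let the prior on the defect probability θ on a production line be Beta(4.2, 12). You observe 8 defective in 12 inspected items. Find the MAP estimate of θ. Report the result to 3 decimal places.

θ̂_MAP = 0.427

Prior: Beta(4.2, 12).
Data: 8 successes in 12 trials. The binomial likelihood contributes θ^8(1−θ)^4, so the posterior is Beta(4.2+8, 12+4) = Beta(12.2, 16).
For Beta(a, b) with a, b > 1 the mode is (a−1)/(a+b−2) = 11.2/26.2 ≈ 0.427.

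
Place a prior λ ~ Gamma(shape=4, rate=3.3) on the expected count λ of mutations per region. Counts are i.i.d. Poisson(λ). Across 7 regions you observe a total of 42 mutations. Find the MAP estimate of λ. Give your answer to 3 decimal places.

λ̂_MAP = 4.369

Σxᵢ = 42, n = 7.
Posterior ∝ λ^3e^(−3.3λ) · λ^42e^(−7λ) = λ^45e^(−10.3λ), i.e. Gamma(shape=46, rate=10.3).
The mode of a Gamma(a, b) with a ≥ 1 (shape–rate) is (a−1)/b = 45/10.3 ≈ 4.369.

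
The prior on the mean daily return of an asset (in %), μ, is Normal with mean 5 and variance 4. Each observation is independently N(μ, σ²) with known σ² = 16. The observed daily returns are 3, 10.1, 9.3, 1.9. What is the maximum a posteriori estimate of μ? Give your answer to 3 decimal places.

n = 4; x̄ = (3 + 10.1 + 9.3 + 1.9)/4 = 24.3/4 = 6.075.
For a Normal prior and Normal likelihood with known variance, the posterior is Normal; its mode equals its mean, the precision-weighted average.
Prior precision 1/σ₀² = 1/4 = 0.25; data precision n/σ² = 4/16 = 0.25.
μ̂ = (0.25·5 + 0.25·6.075) / (0.25 + 0.25) = 2.76875/0.5 = 5.5375 ≈ 5.538.

μ̂_MAP = 5.538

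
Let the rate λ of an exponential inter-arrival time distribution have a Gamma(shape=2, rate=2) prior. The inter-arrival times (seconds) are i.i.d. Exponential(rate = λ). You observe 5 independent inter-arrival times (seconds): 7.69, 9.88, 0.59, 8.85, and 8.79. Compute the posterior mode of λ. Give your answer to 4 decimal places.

λ̂_MAP = 0.1587

The Exponential(rate=λ) likelihood is ∝ λ^n e^(−λΣtᵢ). Here n = 5 and Σtᵢ = 7.69 + 9.88 + 0.59 + 8.85 + 8.79 = 35.80.
Posterior ∝ λe^(−2λ) · λ^5e^(−35.80λ) = λ^6e^(−37.80λ), i.e. Gamma(7, 37.80).
Mode = (a−1)/b = 6/37.80 ≈ 0.1587.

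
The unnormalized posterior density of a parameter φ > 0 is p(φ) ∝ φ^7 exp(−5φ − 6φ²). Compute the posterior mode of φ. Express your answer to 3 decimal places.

φ̂_MAP = 0.583

ℓ'(φ) = 7/φ − 5 − 12φ. Setting this to zero and multiplying by φ: 12φ² + 5φ − 7 = 0.
φ = (−5 + √(5² + 4·12·7)) / (2·12) = (−5 + √361) / 24 = (−5 + 19)/24 = 7/12.
ℓ''(φ) = −7/φ² − 12 < 0, confirming a maximum.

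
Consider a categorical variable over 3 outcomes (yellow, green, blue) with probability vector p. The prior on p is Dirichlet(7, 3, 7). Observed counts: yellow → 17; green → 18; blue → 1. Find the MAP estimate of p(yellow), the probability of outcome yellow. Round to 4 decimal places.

The posterior is Dirichlet(αᵢ + nᵢ) = Dirichlet(24, 21, 8).
For a Dirichlet(a₁,…,a_K) with all aᵢ > 1, the mode has j-th component (aⱼ − 1)/(Σaᵢ − K).
Here Σaᵢ = 53 and K = 3, so p(yellow) = (24 − 1)/(53 − 3) = 23/50 ≈ 0.4600.

MAP estimate of p(yellow) = 0.4600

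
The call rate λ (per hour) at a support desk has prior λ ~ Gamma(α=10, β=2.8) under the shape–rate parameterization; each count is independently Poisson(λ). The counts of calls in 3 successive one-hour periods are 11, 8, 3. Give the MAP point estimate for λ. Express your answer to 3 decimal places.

Σxᵢ = 11+8+3 = 22, with n = 3.
Posterior ∝ λ^9e^(−2.8λ) · λ^22e^(−3λ) = λ^31e^(−5.8λ), i.e. Gamma(shape=32, rate=5.8).
The mode of a Gamma(a, b) with a ≥ 1 (shape–rate) is (a−1)/b = 31/5.8 ≈ 5.345.

λ̂_MAP = 5.345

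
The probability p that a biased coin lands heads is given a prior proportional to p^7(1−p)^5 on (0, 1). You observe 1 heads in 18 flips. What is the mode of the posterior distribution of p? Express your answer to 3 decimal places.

The prior density ∝ p^7(1−p)^5 is the kernel of Beta(8, 6).
Data: 1 success in 18 trials. The binomial likelihood contributes p(1−p)^17, so the posterior is Beta(8+1, 6+17) = Beta(9, 23).
For Beta(a, b) with a, b > 1 the mode is (a−1)/(a+b−2) = 8/30 ≈ 0.267.

p̂_MAP = 0.267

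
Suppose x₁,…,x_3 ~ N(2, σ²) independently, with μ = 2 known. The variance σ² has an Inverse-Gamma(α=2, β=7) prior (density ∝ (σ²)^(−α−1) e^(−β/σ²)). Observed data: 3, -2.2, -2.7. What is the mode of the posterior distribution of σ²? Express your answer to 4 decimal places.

σ̂²_MAP = 6.0811

Sum of squared deviations about the known mean: SS = (3−2)² + (-2.2−2)² + (-2.7−2)² = 40.73.
The Normal likelihood contributes (σ²)^(−n/2) exp(−SS/(2σ²)), so the posterior is Inverse-Gamma(α + n/2, β + SS/2) = Inverse-Gamma(3.5, 27.365).
The mode of Inverse-Gamma(a, b) is b/(a+1) = 27.365/4.5 ≈ 6.0811.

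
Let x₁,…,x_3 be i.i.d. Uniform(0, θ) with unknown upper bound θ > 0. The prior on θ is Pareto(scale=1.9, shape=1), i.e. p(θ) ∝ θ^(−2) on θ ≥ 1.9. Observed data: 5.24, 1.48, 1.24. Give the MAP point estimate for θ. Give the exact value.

θ̂_MAP = 5.24

The Uniform(0, θ) likelihood is θ^(−n) for θ ≥ max(xᵢ), zero otherwise. Here max(xᵢ) = 5.24.
Posterior ∝ θ^(−2) · θ^(−3) = θ^(−5) on θ ≥ max(1.9, 5.24) = 5.24.
This density is strictly decreasing in θ, so the posterior mode lies at the lower boundary of the support.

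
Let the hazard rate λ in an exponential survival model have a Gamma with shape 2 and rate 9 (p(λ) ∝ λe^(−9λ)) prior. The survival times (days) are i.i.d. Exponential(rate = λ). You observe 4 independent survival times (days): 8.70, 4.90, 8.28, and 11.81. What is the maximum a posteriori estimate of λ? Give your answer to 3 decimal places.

The Exponential(rate=λ) likelihood is ∝ λ^n e^(−λΣtᵢ). Here n = 4 and Σtᵢ = 8.70 + 4.90 + 8.28 + 11.81 = 33.69.
Posterior ∝ λe^(−9λ) · λ^4e^(−33.69λ) = λ^5e^(−42.69λ), i.e. Gamma(6, 42.69).
Mode = (a−1)/b = 5/42.69 ≈ 0.117.

λ̂_MAP = 0.117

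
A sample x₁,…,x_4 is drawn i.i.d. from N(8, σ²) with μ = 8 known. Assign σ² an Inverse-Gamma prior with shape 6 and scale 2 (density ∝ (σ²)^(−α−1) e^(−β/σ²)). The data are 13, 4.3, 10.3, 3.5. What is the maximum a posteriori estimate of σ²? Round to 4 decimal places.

Sum of squared deviations about the known mean: SS = (13−8)² + (4.3−8)² + (10.3−8)² + (3.5−8)² = 64.23.
The Normal likelihood contributes (σ²)^(−n/2) exp(−SS/(2σ²)), so the posterior is Inverse-Gamma(α + n/2, β + SS/2) = Inverse-Gamma(8, 34.115).
The mode of Inverse-Gamma(a, b) is b/(a+1) = 34.115/9 ≈ 3.7906.

σ̂²_MAP = 3.7906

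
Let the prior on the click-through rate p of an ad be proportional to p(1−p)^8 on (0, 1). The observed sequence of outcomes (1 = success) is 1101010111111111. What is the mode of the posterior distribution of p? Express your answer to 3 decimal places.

p̂_MAP = 0.560

The prior density ∝ p(1−p)^8 is the kernel of Beta(2, 9).
Data: 13 successes in 16 trials (from the sequence). The binomial likelihood contributes p^13(1−p)^3, so the posterior is Beta(2+13, 9+3) = Beta(15, 12).
For Beta(a, b) with a, b > 1 the mode is (a−1)/(a+b−2) = 14/25 ≈ 0.560.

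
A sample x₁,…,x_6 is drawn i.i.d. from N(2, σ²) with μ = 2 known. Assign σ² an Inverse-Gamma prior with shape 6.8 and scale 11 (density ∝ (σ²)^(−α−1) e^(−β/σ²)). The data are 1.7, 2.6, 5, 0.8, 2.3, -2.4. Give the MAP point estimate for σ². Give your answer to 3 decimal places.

σ̂²_MAP = 2.423

Sum of squared deviations about the known mean: SS = (1.7−2)² + (2.6−2)² + (5−2)² + (0.8−2)² + (2.3−2)² + (-2.4−2)² = 30.34.
The Normal likelihood contributes (σ²)^(−n/2) exp(−SS/(2σ²)), so the posterior is Inverse-Gamma(α + n/2, β + SS/2) = Inverse-Gamma(9.8, 26.17).
The mode of Inverse-Gamma(a, b) is b/(a+1) = 26.17/10.8 ≈ 2.423.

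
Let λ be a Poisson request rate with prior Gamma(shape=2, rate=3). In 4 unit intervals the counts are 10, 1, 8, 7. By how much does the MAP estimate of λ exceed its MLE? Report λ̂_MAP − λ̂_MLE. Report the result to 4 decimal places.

MAP − MLE = -2.6429

Σxᵢ = 26. Posterior is Gamma(28, 7); MAP = (28−1)/7 = 27/7 ≈ 3.85714.
MLE = x̄ = 26/4 ≈ 6.50000.
Difference = 27/7 − 26/4 = -37/14 ≈ -2.6429.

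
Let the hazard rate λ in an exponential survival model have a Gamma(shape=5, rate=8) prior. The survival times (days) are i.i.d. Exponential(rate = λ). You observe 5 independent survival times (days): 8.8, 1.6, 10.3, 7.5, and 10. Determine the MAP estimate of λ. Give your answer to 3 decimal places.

The Exponential(rate=λ) likelihood is ∝ λ^n e^(−λΣtᵢ). Here n = 5 and Σtᵢ = 8.8 + 1.6 + 10.3 + 7.5 + 10 = 38.2.
Posterior ∝ λ^4e^(−8λ) · λ^5e^(−38.2λ) = λ^9e^(−46.2λ), i.e. Gamma(10, 46.2).
Mode = (a−1)/b = 9/46.2 ≈ 0.195.

λ̂_MAP = 0.195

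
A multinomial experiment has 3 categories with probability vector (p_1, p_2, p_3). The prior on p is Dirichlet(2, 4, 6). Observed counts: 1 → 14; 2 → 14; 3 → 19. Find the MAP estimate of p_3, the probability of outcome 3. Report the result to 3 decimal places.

MAP estimate: 0.429

The posterior is Dirichlet(αᵢ + nᵢ) = Dirichlet(16, 18, 25).
For a Dirichlet(a₁,…,a_K) with all aᵢ > 1, the mode has j-th component (aⱼ − 1)/(Σaᵢ − K).
Here Σaᵢ = 59 and K = 3, so p_3 = (25 − 1)/(59 − 3) = 24/56 ≈ 0.429.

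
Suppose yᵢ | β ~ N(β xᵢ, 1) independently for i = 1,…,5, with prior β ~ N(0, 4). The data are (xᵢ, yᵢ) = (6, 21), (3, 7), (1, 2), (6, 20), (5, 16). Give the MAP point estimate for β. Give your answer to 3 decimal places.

log p(β | y) = −Σ(yᵢ − βxᵢ)²/(2·1) − β²/(2·4) + const.
Setting the derivative to zero: Σxᵢ(yᵢ − βxᵢ)/1 − β/4 = 0, so β = Σxᵢyᵢ / (Σxᵢ² + σ²/τ²).
Σxᵢyᵢ = 6·21 + 3·7 + 1·2 + 6·20 + 5·16 = 349; Σxᵢ² = 107; σ²/τ² = 0.25.
β̂_MAP = 349 / (107 + 0.25) = 349/107.25 ≈ 3.254.

β̂_MAP = 3.254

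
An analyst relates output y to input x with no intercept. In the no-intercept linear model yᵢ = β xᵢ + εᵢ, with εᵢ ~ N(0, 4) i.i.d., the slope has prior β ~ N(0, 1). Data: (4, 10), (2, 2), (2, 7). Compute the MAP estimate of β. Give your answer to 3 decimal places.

log p(β | y) = −Σ(yᵢ − βxᵢ)²/(2·4) − β²/(2·1) + const.
Setting the derivative to zero: Σxᵢ(yᵢ − βxᵢ)/4 − β/1 = 0, so β = Σxᵢyᵢ / (Σxᵢ² + σ²/τ²).
Σxᵢyᵢ = 4·10 + 2·2 + 2·7 = 58; Σxᵢ² = 24; σ²/τ² = 4.
β̂_MAP = 58 / (24 + 4) = 58/28 ≈ 2.071.

β̂_MAP = 2.071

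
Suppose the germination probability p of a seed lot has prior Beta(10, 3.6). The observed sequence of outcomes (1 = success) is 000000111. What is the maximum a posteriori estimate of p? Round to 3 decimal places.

p̂_MAP = 0.583

Prior: Beta(10, 3.6).
Data: 3 successes in 9 trials (from the sequence). The binomial likelihood contributes p^3(1−p)^6, so the posterior is Beta(10+3, 3.6+6) = Beta(13, 9.6).
For Beta(a, b) with a, b > 1 the mode is (a−1)/(a+b−2) = 12/20.6 ≈ 0.583.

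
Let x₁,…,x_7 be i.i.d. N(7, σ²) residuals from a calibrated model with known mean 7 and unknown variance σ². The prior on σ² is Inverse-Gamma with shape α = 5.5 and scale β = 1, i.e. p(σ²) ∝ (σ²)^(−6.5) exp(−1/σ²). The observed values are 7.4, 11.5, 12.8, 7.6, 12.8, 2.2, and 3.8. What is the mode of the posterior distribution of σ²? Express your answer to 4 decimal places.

Sum of squared deviations about the known mean: SS = (7.4−7)² + (11.5−7)² + (12.8−7)² + (7.6−7)² + (12.8−7)² + (2.2−7)² + (3.8−7)² = 121.33.
The Normal likelihood contributes (σ²)^(−n/2) exp(−SS/(2σ²)), so the posterior is Inverse-Gamma(α + n/2, β + SS/2) = Inverse-Gamma(9, 61.665).
The mode of Inverse-Gamma(a, b) is b/(a+1) = 61.665/10 ≈ 6.1665.

σ̂²_MAP = 6.1665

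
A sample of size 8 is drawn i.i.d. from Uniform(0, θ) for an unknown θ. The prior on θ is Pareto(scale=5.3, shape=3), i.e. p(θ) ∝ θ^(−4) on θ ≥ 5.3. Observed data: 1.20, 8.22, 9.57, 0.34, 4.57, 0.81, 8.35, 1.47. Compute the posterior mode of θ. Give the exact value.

θ̂_MAP = 9.57

The Uniform(0, θ) likelihood is θ^(−n) for θ ≥ max(xᵢ), zero otherwise. Here max(xᵢ) = 9.57.
Posterior ∝ θ^(−4) · θ^(−8) = θ^(−12) on θ ≥ max(5.3, 9.57) = 9.57.
This density is strictly decreasing in θ, so the posterior mode lies at the lower boundary of the support.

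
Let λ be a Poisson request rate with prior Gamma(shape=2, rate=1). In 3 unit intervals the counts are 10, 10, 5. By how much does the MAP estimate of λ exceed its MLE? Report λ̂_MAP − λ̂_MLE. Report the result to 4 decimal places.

Σxᵢ = 25. Posterior is Gamma(27, 4); MAP = (27−1)/4 = 26/4 ≈ 6.50000.
MLE = x̄ = 25/3 ≈ 8.33333.
Difference = 26/4 − 25/3 = -11/6 ≈ -1.8333.

MAP − MLE = -1.8333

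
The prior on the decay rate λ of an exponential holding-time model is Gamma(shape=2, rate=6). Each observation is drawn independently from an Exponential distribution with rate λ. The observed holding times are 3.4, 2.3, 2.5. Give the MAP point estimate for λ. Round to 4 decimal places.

λ̂_MAP = 0.2817

The Exponential(rate=λ) likelihood is ∝ λ^n e^(−λΣtᵢ). Here n = 3 and Σtᵢ = 3.4 + 2.3 + 2.5 = 8.2.
Posterior ∝ λe^(−6λ) · λ^3e^(−8.2λ) = λ^4e^(−14.2λ), i.e. Gamma(5, 14.2).
Mode = (a−1)/b = 4/14.2 ≈ 0.2817.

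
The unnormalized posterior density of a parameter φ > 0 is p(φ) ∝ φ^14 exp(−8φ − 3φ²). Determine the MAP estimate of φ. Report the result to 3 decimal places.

φ̂_MAP = 1.000

ℓ'(φ) = 14/φ − 8 − 6φ. Setting this to zero and multiplying by φ: 6φ² + 8φ − 14 = 0.
φ = (−8 + √(8² + 4·6·14)) / (2·6) = (−8 + √400) / 12 = (−8 + 20)/12 = 1.
ℓ''(φ) = −14/φ² − 6 < 0, confirming a maximum.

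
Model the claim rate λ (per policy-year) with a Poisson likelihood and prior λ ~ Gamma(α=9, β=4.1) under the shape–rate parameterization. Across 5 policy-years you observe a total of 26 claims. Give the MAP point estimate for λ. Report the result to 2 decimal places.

λ̂_MAP = 3.74

Σxᵢ = 26, n = 5.
Posterior ∝ λ^8e^(−4.1λ) · λ^26e^(−5λ) = λ^34e^(−9.1λ), i.e. Gamma(shape=35, rate=9.1).
The mode of a Gamma(a, b) with a ≥ 1 (shape–rate) is (a−1)/b = 34/9.1 ≈ 3.74.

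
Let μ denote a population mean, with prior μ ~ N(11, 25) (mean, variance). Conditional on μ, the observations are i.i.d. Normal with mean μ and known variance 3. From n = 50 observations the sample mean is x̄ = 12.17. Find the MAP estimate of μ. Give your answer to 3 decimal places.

n = 50, x̄ = 12.17.
For a Normal prior and Normal likelihood with known variance, the posterior is Normal; its mode equals its mean, the precision-weighted average.
Prior precision 1/σ₀² = 1/25 = 0.04; data precision n/σ² = 50/3.
μ̂ = (0.04·11 + (50/3)·12.17) / (0.04 + 50/3) = (30491/150)/(1253/75) = 30491/2506 ≈ 12.167.

μ̂_MAP = 12.167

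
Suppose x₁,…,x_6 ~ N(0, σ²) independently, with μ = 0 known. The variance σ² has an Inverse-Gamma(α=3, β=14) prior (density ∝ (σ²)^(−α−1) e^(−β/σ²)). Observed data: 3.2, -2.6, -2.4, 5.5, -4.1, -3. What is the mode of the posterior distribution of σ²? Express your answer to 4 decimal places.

σ̂²_MAP = 7.6300

Sum of squared deviations about the known mean: SS = (3.2−0)² + (-2.6−0)² + (-2.4−0)² + (5.5−0)² + (-4.1−0)² + (-3−0)² = 78.82.
The Normal likelihood contributes (σ²)^(−n/2) exp(−SS/(2σ²)), so the posterior is Inverse-Gamma(α + n/2, β + SS/2) = Inverse-Gamma(6, 53.41).
The mode of Inverse-Gamma(a, b) is b/(a+1) = 53.41/7 ≈ 7.6300.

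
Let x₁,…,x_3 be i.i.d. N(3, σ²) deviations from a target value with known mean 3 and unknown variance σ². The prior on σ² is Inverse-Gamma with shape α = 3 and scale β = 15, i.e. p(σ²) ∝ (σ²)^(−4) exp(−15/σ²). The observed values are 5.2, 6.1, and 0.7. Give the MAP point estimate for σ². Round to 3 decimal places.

Sum of squared deviations about the known mean: SS = (5.2−3)² + (6.1−3)² + (0.7−3)² = 19.74.
The Normal likelihood contributes (σ²)^(−n/2) exp(−SS/(2σ²)), so the posterior is Inverse-Gamma(α + n/2, β + SS/2) = Inverse-Gamma(4.5, 24.87).
The mode of Inverse-Gamma(a, b) is b/(a+1) = 24.87/5.5 ≈ 4.522.

σ̂²_MAP = 4.522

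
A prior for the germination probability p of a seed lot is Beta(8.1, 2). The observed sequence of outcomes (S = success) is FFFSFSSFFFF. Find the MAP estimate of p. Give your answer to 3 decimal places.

p̂_MAP = 0.529

Prior: Beta(8.1, 2).
Data: 3 successes in 11 trials (from the sequence). The binomial likelihood contributes p^3(1−p)^8, so the posterior is Beta(8.1+3, 2+8) = Beta(11.1, 10).
For Beta(a, b) with a, b > 1 the mode is (a−1)/(a+b−2) = 10.1/19.1 ≈ 0.529.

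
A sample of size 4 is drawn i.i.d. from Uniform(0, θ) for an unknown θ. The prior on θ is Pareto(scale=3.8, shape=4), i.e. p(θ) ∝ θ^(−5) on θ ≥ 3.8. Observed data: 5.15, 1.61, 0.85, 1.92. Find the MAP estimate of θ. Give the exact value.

θ̂_MAP = 5.15

The Uniform(0, θ) likelihood is θ^(−n) for θ ≥ max(xᵢ), zero otherwise. Here max(xᵢ) = 5.15.
Posterior ∝ θ^(−5) · θ^(−4) = θ^(−9) on θ ≥ max(3.8, 5.15) = 5.15.
This density is strictly decreasing in θ, so the posterior mode lies at the lower boundary of the support.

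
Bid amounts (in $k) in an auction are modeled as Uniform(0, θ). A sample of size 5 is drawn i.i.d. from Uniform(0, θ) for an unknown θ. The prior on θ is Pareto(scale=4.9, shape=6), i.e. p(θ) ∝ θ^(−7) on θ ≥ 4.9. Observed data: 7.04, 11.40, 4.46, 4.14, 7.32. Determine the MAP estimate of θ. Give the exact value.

θ̂_MAP = 11.40

The Uniform(0, θ) likelihood is θ^(−n) for θ ≥ max(xᵢ), zero otherwise. Here max(xᵢ) = 11.40.
Posterior ∝ θ^(−7) · θ^(−5) = θ^(−12) on θ ≥ max(4.9, 11.40) = 11.40.
This density is strictly decreasing in θ, so the posterior mode lies at the lower boundary of the support.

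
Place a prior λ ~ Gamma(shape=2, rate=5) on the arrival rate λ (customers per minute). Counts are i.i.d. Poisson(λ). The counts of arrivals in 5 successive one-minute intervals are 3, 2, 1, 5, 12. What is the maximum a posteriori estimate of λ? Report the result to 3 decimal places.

Σxᵢ = 3+2+1+5+12 = 23, with n = 5.
Posterior ∝ λe^(−5λ) · λ^23e^(−5λ) = λ^24e^(−10λ), i.e. Gamma(shape=25, rate=10).
The mode of a Gamma(a, b) with a ≥ 1 (shape–rate) is (a−1)/b = 24/10 ≈ 2.400.

λ̂_MAP = 2.400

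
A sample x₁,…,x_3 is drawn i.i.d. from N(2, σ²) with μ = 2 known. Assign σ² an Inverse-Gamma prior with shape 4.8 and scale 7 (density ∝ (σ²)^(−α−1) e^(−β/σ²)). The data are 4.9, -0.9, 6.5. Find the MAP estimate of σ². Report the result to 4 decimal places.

σ̂²_MAP = 3.4979

Sum of squared deviations about the known mean: SS = (4.9−2)² + (-0.9−2)² + (6.5−2)² = 37.07.
The Normal likelihood contributes (σ²)^(−n/2) exp(−SS/(2σ²)), so the posterior is Inverse-Gamma(α + n/2, β + SS/2) = Inverse-Gamma(6.3, 25.535).
The mode of Inverse-Gamma(a, b) is b/(a+1) = 25.535/7.3 ≈ 3.4979.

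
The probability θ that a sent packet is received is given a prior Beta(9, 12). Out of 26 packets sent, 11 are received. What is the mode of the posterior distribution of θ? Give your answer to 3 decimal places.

θ̂_MAP = 0.422

Prior: Beta(9, 12).
Data: 11 successes in 26 trials. The binomial likelihood contributes θ^11(1−θ)^15, so the posterior is Beta(9+11, 12+15) = Beta(20, 27).
For Beta(a, b) with a, b > 1 the mode is (a−1)/(a+b−2) = 19/45 ≈ 0.422.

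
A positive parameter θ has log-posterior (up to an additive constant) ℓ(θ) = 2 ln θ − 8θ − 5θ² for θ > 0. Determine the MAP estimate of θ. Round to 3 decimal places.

θ̂_MAP = 0.200

ℓ'(θ) = 2/θ − 8 − 10θ. Setting this to zero and multiplying by θ: 10θ² + 8θ − 2 = 0.
θ = (−8 + √(8² + 4·10·2)) / (2·10) = (−8 + √144) / 20 = (−8 + 12)/20 = 1/5.
ℓ''(θ) = −2/θ² − 10 < 0, confirming a maximum.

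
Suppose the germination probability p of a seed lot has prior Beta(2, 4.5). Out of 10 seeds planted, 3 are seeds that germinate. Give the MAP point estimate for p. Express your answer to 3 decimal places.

p̂_MAP = 0.276

Prior: Beta(2, 4.5).
Data: 3 successes in 10 trials. The binomial likelihood contributes p^3(1−p)^7, so the posterior is Beta(2+3, 4.5+7) = Beta(5, 11.5).
For Beta(a, b) with a, b > 1 the mode is (a−1)/(a+b−2) = 4/14.5 ≈ 0.276.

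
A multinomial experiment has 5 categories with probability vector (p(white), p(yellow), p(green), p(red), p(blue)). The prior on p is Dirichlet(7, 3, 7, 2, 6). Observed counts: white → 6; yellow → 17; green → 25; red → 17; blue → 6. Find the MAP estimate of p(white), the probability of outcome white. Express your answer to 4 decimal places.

MAP estimate of p(white) = 0.1319

The posterior is Dirichlet(αᵢ + nᵢ) = Dirichlet(13, 20, 32, 19, 12).
For a Dirichlet(a₁,…,a_K) with all aᵢ > 1, the mode has j-th component (aⱼ − 1)/(Σaᵢ − K).
Here Σaᵢ = 96 and K = 5, so p(white) = (13 − 1)/(96 − 5) = 12/91 ≈ 0.1319.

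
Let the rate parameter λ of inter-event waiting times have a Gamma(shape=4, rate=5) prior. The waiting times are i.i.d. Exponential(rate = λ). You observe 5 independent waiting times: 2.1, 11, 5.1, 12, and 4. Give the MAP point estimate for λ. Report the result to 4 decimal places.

λ̂_MAP = 0.2041

The Exponential(rate=λ) likelihood is ∝ λ^n e^(−λΣtᵢ). Here n = 5 and Σtᵢ = 2.1 + 11 + 5.1 + 12 + 4 = 34.2.
Posterior ∝ λ^3e^(−5λ) · λ^5e^(−34.2λ) = λ^8e^(−39.2λ), i.e. Gamma(9, 39.2).
Mode = (a−1)/b = 8/39.2 ≈ 0.2041.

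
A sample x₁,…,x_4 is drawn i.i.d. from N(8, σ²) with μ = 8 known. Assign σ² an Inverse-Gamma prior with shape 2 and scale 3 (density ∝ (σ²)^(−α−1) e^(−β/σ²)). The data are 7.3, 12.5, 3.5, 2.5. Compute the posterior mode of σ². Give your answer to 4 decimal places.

σ̂²_MAP = 7.7240

Sum of squared deviations about the known mean: SS = (7.3−8)² + (12.5−8)² + (3.5−8)² + (2.5−8)² = 71.24.
The Normal likelihood contributes (σ²)^(−n/2) exp(−SS/(2σ²)), so the posterior is Inverse-Gamma(α + n/2, β + SS/2) = Inverse-Gamma(4, 38.62).
The mode of Inverse-Gamma(a, b) is b/(a+1) = 38.62/5 ≈ 7.7240.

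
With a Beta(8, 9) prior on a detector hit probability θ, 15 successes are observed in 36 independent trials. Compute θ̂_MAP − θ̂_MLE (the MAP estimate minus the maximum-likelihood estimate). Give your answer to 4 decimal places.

MAP − MLE = 0.0147

Posterior is Beta(23, 30); MAP = (23−1)/(53−2) = 22/51 ≈ 0.43137.
MLE ignores the prior: θ̂_MLE = k/n = 15/36 ≈ 0.41667.
Difference = 22/51 − 15/36 = 1/68 ≈ 0.0147.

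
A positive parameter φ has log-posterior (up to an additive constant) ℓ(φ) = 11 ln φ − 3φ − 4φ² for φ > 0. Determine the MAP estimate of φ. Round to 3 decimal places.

φ̂_MAP = 1.000

ℓ'(φ) = 11/φ − 3 − 8φ. Setting this to zero and multiplying by φ: 8φ² + 3φ − 11 = 0.
φ = (−3 + √(3² + 4·8·11)) / (2·8) = (−3 + √361) / 16 = (−3 + 19)/16 = 1.
ℓ''(φ) = −11/φ² − 8 < 0, confirming a maximum.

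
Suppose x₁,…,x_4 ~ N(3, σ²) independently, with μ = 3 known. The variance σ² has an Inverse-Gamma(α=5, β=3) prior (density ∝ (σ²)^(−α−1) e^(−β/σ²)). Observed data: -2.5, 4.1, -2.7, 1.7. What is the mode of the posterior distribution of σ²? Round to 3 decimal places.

σ̂²_MAP = 4.478

Sum of squared deviations about the known mean: SS = (-2.5−3)² + (4.1−3)² + (-2.7−3)² + (1.7−3)² = 65.64.
The Normal likelihood contributes (σ²)^(−n/2) exp(−SS/(2σ²)), so the posterior is Inverse-Gamma(α + n/2, β + SS/2) = Inverse-Gamma(7, 35.82).
The mode of Inverse-Gamma(a, b) is b/(a+1) = 35.82/8 ≈ 4.478.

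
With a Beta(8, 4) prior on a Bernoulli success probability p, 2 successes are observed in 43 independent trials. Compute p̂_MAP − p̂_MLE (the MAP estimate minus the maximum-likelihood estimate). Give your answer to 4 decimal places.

Posterior is Beta(10, 45); MAP = (10−1)/(55−2) = 9/53 ≈ 0.16981.
MLE ignores the prior: p̂_MLE = k/n = 2/43 ≈ 0.04651.
Difference = 9/53 − 2/43 = 281/2279 ≈ 0.1233.

MAP − MLE = 0.1233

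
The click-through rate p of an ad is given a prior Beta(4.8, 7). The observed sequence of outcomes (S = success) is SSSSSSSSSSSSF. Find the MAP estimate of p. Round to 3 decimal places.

Prior: Beta(4.8, 7).
Data: 12 successes in 13 trials (from the sequence). The binomial likelihood contributes p^12(1−p)^1, so the posterior is Beta(4.8+12, 7+1) = Beta(16.8, 8).
For Beta(a, b) with a, b > 1 the mode is (a−1)/(a+b−2) = 15.8/22.8 ≈ 0.693.

p̂_MAP = 0.693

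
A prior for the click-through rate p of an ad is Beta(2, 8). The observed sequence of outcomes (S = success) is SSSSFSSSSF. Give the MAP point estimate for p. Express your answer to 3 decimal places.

Prior: Beta(2, 8).
Data: 8 successes in 10 trials (from the sequence). The binomial likelihood contributes p^8(1−p)^2, so the posterior is Beta(2+8, 8+2) = Beta(10, 10).
For Beta(a, b) with a, b > 1 the mode is (a−1)/(a+b−2) = 9/18 ≈ 0.500.

p̂_MAP = 0.500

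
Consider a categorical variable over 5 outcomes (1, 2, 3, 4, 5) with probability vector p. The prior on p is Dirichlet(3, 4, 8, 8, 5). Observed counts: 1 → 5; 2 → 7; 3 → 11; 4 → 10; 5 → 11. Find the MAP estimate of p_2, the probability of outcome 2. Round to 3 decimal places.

The posterior is Dirichlet(αᵢ + nᵢ) = Dirichlet(8, 11, 19, 18, 16).
For a Dirichlet(a₁,…,a_K) with all aᵢ > 1, the mode has j-th component (aⱼ − 1)/(Σaᵢ − K).
Here Σaᵢ = 72 and K = 5, so p_2 = (11 − 1)/(72 − 5) = 10/67 ≈ 0.149.

MAP estimate: 0.149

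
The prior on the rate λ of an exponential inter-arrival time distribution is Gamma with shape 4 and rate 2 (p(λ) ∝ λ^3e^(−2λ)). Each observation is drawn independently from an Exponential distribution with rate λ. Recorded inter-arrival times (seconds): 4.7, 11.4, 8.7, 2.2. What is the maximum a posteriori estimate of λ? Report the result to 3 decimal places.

λ̂_MAP = 0.241

The Exponential(rate=λ) likelihood is ∝ λ^n e^(−λΣtᵢ). Here n = 4 and Σtᵢ = 4.7 + 11.4 + 8.7 + 2.2 = 27.
Posterior ∝ λ^3e^(−2λ) · λ^4e^(−27λ) = λ^7e^(−29λ), i.e. Gamma(8, 29).
Mode = (a−1)/b = 7/29 ≈ 0.241.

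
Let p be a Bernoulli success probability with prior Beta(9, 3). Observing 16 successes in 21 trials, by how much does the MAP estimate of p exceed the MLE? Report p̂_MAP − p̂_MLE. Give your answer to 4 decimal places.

MAP − MLE = 0.0123

Posterior is Beta(25, 8); MAP = (25−1)/(33−2) = 24/31 ≈ 0.77419.
MLE ignores the prior: p̂_MLE = k/n = 16/21 ≈ 0.76190.
Difference = 24/31 − 16/21 = 8/651 ≈ 0.0123.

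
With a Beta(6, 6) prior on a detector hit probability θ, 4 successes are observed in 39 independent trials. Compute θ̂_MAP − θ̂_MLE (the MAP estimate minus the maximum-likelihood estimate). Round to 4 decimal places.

MAP − MLE = 0.0811

Posterior is Beta(10, 41); MAP = (10−1)/(51−2) = 9/49 ≈ 0.18367.
MLE ignores the prior: θ̂_MLE = k/n = 4/39 ≈ 0.10256.
Difference = 9/49 − 4/39 = 155/1911 ≈ 0.0811.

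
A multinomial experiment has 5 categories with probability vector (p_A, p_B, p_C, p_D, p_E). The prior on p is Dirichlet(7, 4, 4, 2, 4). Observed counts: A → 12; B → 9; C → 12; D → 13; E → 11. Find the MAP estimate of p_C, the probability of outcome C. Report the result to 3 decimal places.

MAP estimate of p_C = 0.205

The posterior is Dirichlet(αᵢ + nᵢ) = Dirichlet(19, 13, 16, 15, 15).
For a Dirichlet(a₁,…,a_K) with all aᵢ > 1, the mode has j-th component (aⱼ − 1)/(Σaᵢ − K).
Here Σaᵢ = 78 and K = 5, so p_C = (16 − 1)/(78 − 5) = 15/73 ≈ 0.205.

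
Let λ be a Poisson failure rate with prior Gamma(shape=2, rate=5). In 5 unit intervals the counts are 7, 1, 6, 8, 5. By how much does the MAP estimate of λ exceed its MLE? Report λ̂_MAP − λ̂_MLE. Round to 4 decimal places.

Σxᵢ = 27. Posterior is Gamma(29, 10); MAP = (29−1)/10 = 28/10 ≈ 2.80000.
MLE = x̄ = 27/5 ≈ 5.40000.
Difference = 28/10 − 27/5 = -13/5 ≈ -2.6000.

MAP − MLE = -2.6000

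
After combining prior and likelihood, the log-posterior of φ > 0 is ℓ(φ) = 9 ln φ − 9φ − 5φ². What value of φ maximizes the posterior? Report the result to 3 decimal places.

ℓ'(φ) = 9/φ − 9 − 10φ. Setting this to zero and multiplying by φ: 10φ² + 9φ − 9 = 0.
φ = (−9 + √(9² + 4·10·9)) / (2·10) = (−9 + √441) / 20 = (−9 + 21)/20 = 3/5.
ℓ''(φ) = −9/φ² − 10 < 0, confirming a maximum.

φ̂_MAP = 0.600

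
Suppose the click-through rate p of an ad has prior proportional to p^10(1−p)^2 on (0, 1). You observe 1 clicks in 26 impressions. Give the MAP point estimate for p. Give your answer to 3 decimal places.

p̂_MAP = 0.289

The prior density ∝ p^10(1−p)^2 is the kernel of Beta(11, 3).
Data: 1 success in 26 trials. The binomial likelihood contributes p(1−p)^25, so the posterior is Beta(11+1, 3+25) = Beta(12, 28).
For Beta(a, b) with a, b > 1 the mode is (a−1)/(a+b−2) = 11/38 ≈ 0.289.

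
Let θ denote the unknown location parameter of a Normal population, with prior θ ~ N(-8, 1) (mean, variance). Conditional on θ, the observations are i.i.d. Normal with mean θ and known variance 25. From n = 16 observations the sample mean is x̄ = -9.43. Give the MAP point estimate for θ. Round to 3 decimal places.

θ̂_MAP = -8.558

n = 16, x̄ = -9.43.
For a Normal prior and Normal likelihood with known variance, the posterior is Normal; its mode equals its mean, the precision-weighted average.
Prior precision 1/σ₀² = 1/1 = 1; data precision n/σ² = 16/25 = 0.64.
θ̂ = (1·(-8) + 0.64·(-9.43)) / (1 + 0.64) = (-14.0352)/1.64 = -8772/1025 ≈ -8.558.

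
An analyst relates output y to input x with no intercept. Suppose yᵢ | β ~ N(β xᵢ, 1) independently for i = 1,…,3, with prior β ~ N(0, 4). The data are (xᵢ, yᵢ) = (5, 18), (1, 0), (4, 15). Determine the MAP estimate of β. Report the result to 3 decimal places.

β̂_MAP = 3.550

log p(β | y) = −Σ(yᵢ − βxᵢ)²/(2·1) − β²/(2·4) + const.
Setting the derivative to zero: Σxᵢ(yᵢ − βxᵢ)/1 − β/4 = 0, so β = Σxᵢyᵢ / (Σxᵢ² + σ²/τ²).
Σxᵢyᵢ = 5·18 + 1·0 + 4·15 = 150; Σxᵢ² = 42; σ²/τ² = 0.25.
β̂_MAP = 150 / (42 + 0.25) = 150/42.25 ≈ 3.550.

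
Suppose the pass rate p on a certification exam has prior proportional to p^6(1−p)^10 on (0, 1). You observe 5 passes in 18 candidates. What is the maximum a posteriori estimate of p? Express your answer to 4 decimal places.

The prior density ∝ p^6(1−p)^10 is the kernel of Beta(7, 11).
Data: 5 successes in 18 trials. The binomial likelihood contributes p^5(1−p)^13, so the posterior is Beta(7+5, 11+13) = Beta(12, 24).
For Beta(a, b) with a, b > 1 the mode is (a−1)/(a+b−2) = 11/34 ≈ 0.3235.

p̂_MAP = 0.3235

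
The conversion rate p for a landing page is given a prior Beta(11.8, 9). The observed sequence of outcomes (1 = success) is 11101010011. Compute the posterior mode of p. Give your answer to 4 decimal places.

p̂_MAP = 0.5973

Prior: Beta(11.8, 9).
Data: 7 successes in 11 trials (from the sequence). The binomial likelihood contributes p^7(1−p)^4, so the posterior is Beta(11.8+7, 9+4) = Beta(18.8, 13).
For Beta(a, b) with a, b > 1 the mode is (a−1)/(a+b−2) = 17.8/29.8 ≈ 0.5973.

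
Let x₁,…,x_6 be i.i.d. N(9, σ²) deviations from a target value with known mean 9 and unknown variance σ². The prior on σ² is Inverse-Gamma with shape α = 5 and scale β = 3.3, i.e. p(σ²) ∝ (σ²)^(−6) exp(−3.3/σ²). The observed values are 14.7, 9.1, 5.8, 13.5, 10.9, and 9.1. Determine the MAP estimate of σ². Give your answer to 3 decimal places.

Sum of squared deviations about the known mean: SS = (14.7−9)² + (9.1−9)² + (5.8−9)² + (13.5−9)² + (10.9−9)² + (9.1−9)² = 66.61.
The Normal likelihood contributes (σ²)^(−n/2) exp(−SS/(2σ²)), so the posterior is Inverse-Gamma(α + n/2, β + SS/2) = Inverse-Gamma(8, 36.605).
The mode of Inverse-Gamma(a, b) is b/(a+1) = 36.605/9 ≈ 4.067.

σ̂²_MAP = 4.067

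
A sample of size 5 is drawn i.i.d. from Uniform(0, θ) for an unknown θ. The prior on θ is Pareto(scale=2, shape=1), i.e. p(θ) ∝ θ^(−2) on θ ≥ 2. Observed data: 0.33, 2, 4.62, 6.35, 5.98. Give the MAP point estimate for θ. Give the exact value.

The Uniform(0, θ) likelihood is θ^(−n) for θ ≥ max(xᵢ), zero otherwise. Here max(xᵢ) = 6.35.
Posterior ∝ θ^(−2) · θ^(−5) = θ^(−7) on θ ≥ max(2, 6.35) = 6.35.
This density is strictly decreasing in θ, so the posterior mode lies at the lower boundary of the support.

θ̂_MAP = 6.35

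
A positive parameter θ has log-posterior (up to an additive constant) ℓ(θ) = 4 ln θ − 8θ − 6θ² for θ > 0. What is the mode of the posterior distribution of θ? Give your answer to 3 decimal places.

θ̂_MAP = 0.333

ℓ'(θ) = 4/θ − 8 − 12θ. Setting this to zero and multiplying by θ: 12θ² + 8θ − 4 = 0.
θ = (−8 + √(8² + 4·12·4)) / (2·12) = (−8 + √256) / 24 = (−8 + 16)/24 = 1/3.
ℓ''(θ) = −4/θ² − 12 < 0, confirming a maximum.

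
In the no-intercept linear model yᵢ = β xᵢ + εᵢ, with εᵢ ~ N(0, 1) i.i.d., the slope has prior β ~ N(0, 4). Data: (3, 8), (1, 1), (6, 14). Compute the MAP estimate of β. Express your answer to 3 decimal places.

β̂_MAP = 2.357

log p(β | y) = −Σ(yᵢ − βxᵢ)²/(2·1) − β²/(2·4) + const.
Setting the derivative to zero: Σxᵢ(yᵢ − βxᵢ)/1 − β/4 = 0, so β = Σxᵢyᵢ / (Σxᵢ² + σ²/τ²).
Σxᵢyᵢ = 3·8 + 1·1 + 6·14 = 109; Σxᵢ² = 46; σ²/τ² = 0.25.
β̂_MAP = 109 / (46 + 0.25) = 109/46.25 ≈ 2.357.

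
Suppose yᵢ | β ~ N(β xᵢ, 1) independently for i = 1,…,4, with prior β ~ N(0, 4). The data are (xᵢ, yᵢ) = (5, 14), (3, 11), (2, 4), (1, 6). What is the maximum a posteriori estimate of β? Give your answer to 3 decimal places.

β̂_MAP = 2.981

log p(β | y) = −Σ(yᵢ − βxᵢ)²/(2·1) − β²/(2·4) + const.
Setting the derivative to zero: Σxᵢ(yᵢ − βxᵢ)/1 − β/4 = 0, so β = Σxᵢyᵢ / (Σxᵢ² + σ²/τ²).
Σxᵢyᵢ = 5·14 + 3·11 + 2·4 + 1·6 = 117; Σxᵢ² = 39; σ²/τ² = 0.25.
β̂_MAP = 117 / (39 + 0.25) = 117/39.25 ≈ 2.981.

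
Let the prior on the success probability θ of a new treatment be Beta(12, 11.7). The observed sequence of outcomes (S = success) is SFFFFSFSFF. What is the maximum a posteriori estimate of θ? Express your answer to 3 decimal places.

Prior: Beta(12, 11.7).
Data: 3 successes in 10 trials (from the sequence). The binomial likelihood contributes θ^3(1−θ)^7, so the posterior is Beta(12+3, 11.7+7) = Beta(15, 18.7).
For Beta(a, b) with a, b > 1 the mode is (a−1)/(a+b−2) = 14/31.7 ≈ 0.442.

θ̂_MAP = 0.442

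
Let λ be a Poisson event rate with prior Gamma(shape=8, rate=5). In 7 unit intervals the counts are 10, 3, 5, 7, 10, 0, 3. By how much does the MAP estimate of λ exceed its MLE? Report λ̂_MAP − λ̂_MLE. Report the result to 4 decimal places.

MAP − MLE = -1.6786

Σxᵢ = 38. Posterior is Gamma(46, 12); MAP = (46−1)/12 = 45/12 ≈ 3.75000.
MLE = x̄ = 38/7 ≈ 5.42857.
Difference = 45/12 − 38/7 = -47/28 ≈ -1.6786.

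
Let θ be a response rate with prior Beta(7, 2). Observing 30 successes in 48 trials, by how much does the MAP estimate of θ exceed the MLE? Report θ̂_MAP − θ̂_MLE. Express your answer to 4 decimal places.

Posterior is Beta(37, 20); MAP = (37−1)/(57−2) = 36/55 ≈ 0.65455.
MLE ignores the prior: θ̂_MLE = k/n = 30/48 ≈ 0.62500.
Difference = 36/55 − 30/48 = 13/440 ≈ 0.0295.

MAP − MLE = 0.0295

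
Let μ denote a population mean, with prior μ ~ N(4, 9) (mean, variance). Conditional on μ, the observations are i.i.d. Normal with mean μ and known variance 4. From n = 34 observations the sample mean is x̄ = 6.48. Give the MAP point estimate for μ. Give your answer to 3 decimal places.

n = 34, x̄ = 6.48.
For a Normal prior and Normal likelihood with known variance, the posterior is Normal; its mode equals its mean, the precision-weighted average.
Prior precision 1/σ₀² = 1/9; data precision n/σ² = 34/4 = 8.5.
μ̂ = ((1/9)·4 + 8.5·6.48) / (1/9 + 8.5) = (12493/225)/(155/18) = 6.448.

μ̂_MAP = 6.448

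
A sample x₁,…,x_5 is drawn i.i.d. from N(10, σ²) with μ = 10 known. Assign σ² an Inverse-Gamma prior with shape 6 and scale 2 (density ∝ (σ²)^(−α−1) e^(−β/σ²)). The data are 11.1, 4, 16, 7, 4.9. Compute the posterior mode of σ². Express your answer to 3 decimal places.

σ̂²_MAP = 5.906

Sum of squared deviations about the known mean: SS = (11.1−10)² + (4−10)² + (16−10)² + (7−10)² + (4.9−10)² = 108.22.
The Normal likelihood contributes (σ²)^(−n/2) exp(−SS/(2σ²)), so the posterior is Inverse-Gamma(α + n/2, β + SS/2) = Inverse-Gamma(8.5, 56.11).
The mode of Inverse-Gamma(a, b) is b/(a+1) = 56.11/9.5 ≈ 5.906.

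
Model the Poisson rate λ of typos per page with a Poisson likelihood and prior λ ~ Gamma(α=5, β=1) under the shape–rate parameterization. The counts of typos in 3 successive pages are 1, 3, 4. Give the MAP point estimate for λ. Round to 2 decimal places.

λ̂_MAP = 3.00

Σxᵢ = 1+3+4 = 8, with n = 3.
Posterior ∝ λ^4e^(−1λ) · λ^8e^(−3λ) = λ^12e^(−4λ), i.e. Gamma(shape=13, rate=4).
The mode of a Gamma(a, b) with a ≥ 1 (shape–rate) is (a−1)/b = 12/4 ≈ 3.00.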